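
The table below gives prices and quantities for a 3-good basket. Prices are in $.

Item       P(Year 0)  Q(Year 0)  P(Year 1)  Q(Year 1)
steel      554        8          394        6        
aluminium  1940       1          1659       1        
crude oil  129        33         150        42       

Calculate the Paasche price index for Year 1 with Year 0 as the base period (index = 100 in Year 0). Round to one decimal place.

96.6

Paasche price index uses current-period quantities as weights.
ΣP(Year 1)·Q(Year 1) = 394×6 + 1659×1 + 150×42 = 2364 + 1659 + 6300 = 10323
ΣP(Year 0)·Q(Year 1) = 554×6 + 1940×1 + 129×42 = 3324 + 1940 + 5418 = 10682
Index = 10323 / 10682 × 100 = 96.6392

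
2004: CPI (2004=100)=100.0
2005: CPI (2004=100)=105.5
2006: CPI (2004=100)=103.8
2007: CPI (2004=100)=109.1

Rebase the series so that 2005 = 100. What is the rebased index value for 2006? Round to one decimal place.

98.4

Rebased(2006) = 103.8 / 105.5 × 100 = 98.3886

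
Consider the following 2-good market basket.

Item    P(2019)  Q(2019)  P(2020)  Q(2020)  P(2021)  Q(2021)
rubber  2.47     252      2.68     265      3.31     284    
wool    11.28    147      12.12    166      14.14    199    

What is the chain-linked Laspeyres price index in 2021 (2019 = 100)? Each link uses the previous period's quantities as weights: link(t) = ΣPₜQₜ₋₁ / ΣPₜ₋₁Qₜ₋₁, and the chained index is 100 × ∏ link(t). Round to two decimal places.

127.61

Link 2019→2020:
ΣP(2020)Q(2019) = 2.68×252 + 12.12×147 = 675.36 + 1781.64 = 2457
ΣP(2019)Q(2019) = 2.47×252 + 11.28×147 = 622.44 + 1658.16 = 2280.6
link = 2457/2280.6 = 1.077348
Link 2020→2021:
ΣP(2021)Q(2020) = 3.31×265 + 14.14×166 = 877.15 + 2347.24 = 3224.39
ΣP(2020)Q(2020) = 2.68×265 + 12.12×166 = 710.2 + 2011.92 = 2722.12
link = 3224.39/2722.12 = 1.184514
Chained index = 100 × 1.077348 × 1.184514 = 127.6134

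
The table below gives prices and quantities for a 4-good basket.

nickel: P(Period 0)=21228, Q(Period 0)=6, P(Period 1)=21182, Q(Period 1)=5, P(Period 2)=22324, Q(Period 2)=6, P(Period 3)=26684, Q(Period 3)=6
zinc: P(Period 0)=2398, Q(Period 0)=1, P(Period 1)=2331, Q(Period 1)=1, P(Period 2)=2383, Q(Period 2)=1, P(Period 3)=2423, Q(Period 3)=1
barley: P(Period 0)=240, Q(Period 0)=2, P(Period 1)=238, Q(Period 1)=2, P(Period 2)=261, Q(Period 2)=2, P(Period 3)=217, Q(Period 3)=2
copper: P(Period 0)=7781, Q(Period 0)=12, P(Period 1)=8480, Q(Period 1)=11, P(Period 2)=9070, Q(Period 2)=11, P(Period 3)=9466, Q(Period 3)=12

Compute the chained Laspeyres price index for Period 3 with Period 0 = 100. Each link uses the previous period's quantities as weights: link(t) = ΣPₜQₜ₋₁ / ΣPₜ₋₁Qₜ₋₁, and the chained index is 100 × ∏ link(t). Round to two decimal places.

Link Period 0→Period 1:
ΣP(Period 1)Q(Period 0) = 21182×6 + 2331×1 + 238×2 + 8480×12 = 127092 + 2331 + 476 + 101760 = 231659
ΣP(Period 0)Q(Period 0) = 21228×6 + 2398×1 + 240×2 + 7781×12 = 127368 + 2398 + 480 + 93372 = 223618
link = 231659/223618 = 1.035959
Link Period 1→Period 2:
ΣP(Period 2)Q(Period 1) = 22324×5 + 2383×1 + 261×2 + 9070×11 = 111620 + 2383 + 522 + 99770 = 214295
ΣP(Period 1)Q(Period 1) = 21182×5 + 2331×1 + 238×2 + 8480×11 = 105910 + 2331 + 476 + 93280 = 201997
link = 214295/201997 = 1.060882
Link Period 2→Period 3:
ΣP(Period 3)Q(Period 2) = 26684×6 + 2423×1 + 217×2 + 9466×11 = 160104 + 2423 + 434 + 104126 = 267087
ΣP(Period 2)Q(Period 2) = 22324×6 + 2383×1 + 261×2 + 9070×11 = 133944 + 2383 + 522 + 99770 = 236619
link = 267087/236619 = 1.128764
Chained index = 100 × 1.035959 × 1.060882 × 1.128764 = 124.0545

124.05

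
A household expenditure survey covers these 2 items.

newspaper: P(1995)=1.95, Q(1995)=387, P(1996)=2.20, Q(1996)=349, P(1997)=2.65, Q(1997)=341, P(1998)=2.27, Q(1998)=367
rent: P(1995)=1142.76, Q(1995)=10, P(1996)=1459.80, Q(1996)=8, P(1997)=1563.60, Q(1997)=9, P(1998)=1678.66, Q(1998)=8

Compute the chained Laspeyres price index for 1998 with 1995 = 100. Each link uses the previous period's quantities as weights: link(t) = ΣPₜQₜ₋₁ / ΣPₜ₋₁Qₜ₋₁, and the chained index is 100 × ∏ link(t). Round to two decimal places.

Link 1995→1996:
ΣP(1996)Q(1995) = 2.20×387 + 1459.80×10 = 851.4 + 14598 = 15449.4
ΣP(1995)Q(1995) = 1.95×387 + 1142.76×10 = 754.65 + 11427.6 = 12182.25
link = 15449.4/12182.25 = 1.268189
Link 1996→1997:
ΣP(1997)Q(1996) = 2.65×349 + 1563.60×8 = 924.85 + 12508.8 = 13433.65
ΣP(1996)Q(1996) = 2.20×349 + 1459.80×8 = 767.8 + 11678.4 = 12446.2
link = 13433.65/12446.2 = 1.079337
Link 1997→1998:
ΣP(1998)Q(1997) = 2.27×341 + 1678.66×9 = 774.07 + 15107.94 = 15882.01
ΣP(1997)Q(1997) = 2.65×341 + 1563.60×9 = 903.65 + 14072.4 = 14976.05
link = 15882.01/14976.05 = 1.060494
Chained index = 100 × 1.268189 × 1.079337 × 1.060494 = 145.1609

145.16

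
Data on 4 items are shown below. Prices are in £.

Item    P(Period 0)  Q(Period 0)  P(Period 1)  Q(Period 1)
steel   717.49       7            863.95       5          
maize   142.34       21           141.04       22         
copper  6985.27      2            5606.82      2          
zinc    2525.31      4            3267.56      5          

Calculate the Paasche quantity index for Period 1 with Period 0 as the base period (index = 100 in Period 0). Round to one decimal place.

105.0

Paasche quantity index uses current-period prices as weights.
ΣP(Period 1)·Q(Period 1) = 863.95×5 + 141.04×22 + 5606.82×2 + 3267.56×5 = 4319.75 + 3102.88 + 11213.64 + 16337.8 = 34974.07
ΣP(Period 1)·Q(Period 0) = 863.95×7 + 141.04×21 + 5606.82×2 + 3267.56×4 = 6047.65 + 2961.84 + 11213.64 + 13070.24 = 33293.37
Index = 34974.07 / 33293.37 × 100 = 105.0482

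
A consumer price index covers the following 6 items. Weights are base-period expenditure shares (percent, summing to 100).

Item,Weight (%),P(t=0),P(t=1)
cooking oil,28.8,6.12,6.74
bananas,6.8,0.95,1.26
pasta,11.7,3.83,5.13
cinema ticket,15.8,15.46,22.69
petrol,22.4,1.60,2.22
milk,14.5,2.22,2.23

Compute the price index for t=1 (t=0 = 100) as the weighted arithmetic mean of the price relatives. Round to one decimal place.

cooking oil: 28.8 × (6.74/6.12) = 28.8 × 1.101307 = 31.7176
bananas: 6.8 × (1.26/0.95) = 6.8 × 1.326316 = 9.0189
pasta: 11.7 × (5.13/3.83) = 11.7 × 1.339426 = 15.6713
cinema ticket: 15.8 × (22.69/15.46) = 15.8 × 1.467658 = 23.1890
petrol: 22.4 × (2.22/1.60) = 22.4 × 1.387500 = 31.0800
milk: 14.5 × (2.23/2.22) = 14.5 × 1.004505 = 14.5653
Index = Σ wᵢ·(p₁ᵢ/p₀ᵢ) = 31.7176 + 9.0189 + 15.6713 + 23.1890 + 31.0800 + 14.5653 = 125.2422

125.2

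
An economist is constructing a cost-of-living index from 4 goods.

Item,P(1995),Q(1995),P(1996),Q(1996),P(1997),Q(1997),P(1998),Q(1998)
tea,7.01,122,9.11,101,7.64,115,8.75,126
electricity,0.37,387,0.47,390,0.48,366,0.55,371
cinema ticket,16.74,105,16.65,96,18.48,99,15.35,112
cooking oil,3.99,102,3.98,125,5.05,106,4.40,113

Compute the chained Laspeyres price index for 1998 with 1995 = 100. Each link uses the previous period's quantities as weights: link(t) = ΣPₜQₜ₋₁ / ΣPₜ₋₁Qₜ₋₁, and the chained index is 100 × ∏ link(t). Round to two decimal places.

107.05

Link 1995→1996:
ΣP(1996)Q(1995) = 9.11×122 + 0.47×387 + 16.65×105 + 3.98×102 = 1111.42 + 181.89 + 1748.25 + 405.96 = 3447.52
ΣP(1995)Q(1995) = 7.01×122 + 0.37×387 + 16.74×105 + 3.99×102 = 855.22 + 143.19 + 1757.7 + 406.98 = 3163.09
link = 3447.52/3163.09 = 1.089922
Link 1996→1997:
ΣP(1997)Q(1996) = 7.64×101 + 0.48×390 + 18.48×96 + 5.05×125 = 771.64 + 187.2 + 1774.08 + 631.25 = 3364.17
ΣP(1996)Q(1996) = 9.11×101 + 0.47×390 + 16.65×96 + 3.98×125 = 920.11 + 183.3 + 1598.4 + 497.5 = 3199.31
link = 3364.17/3199.31 = 1.051530
Link 1997→1998:
ΣP(1998)Q(1997) = 8.75×115 + 0.55×366 + 15.35×99 + 4.40×106 = 1006.25 + 201.3 + 1519.65 + 466.4 = 3193.6
ΣP(1997)Q(1997) = 7.64×115 + 0.48×366 + 18.48×99 + 5.05×106 = 878.6 + 175.68 + 1829.52 + 535.3 = 3419.1
link = 3193.6/3419.1 = 0.934047
Chained index = 100 × 1.089922 × 1.051530 × 0.934047 = 107.0497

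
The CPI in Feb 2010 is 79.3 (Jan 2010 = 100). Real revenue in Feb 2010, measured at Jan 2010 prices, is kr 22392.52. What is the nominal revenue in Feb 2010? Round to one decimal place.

Nominal = Real × (Index/100) = 22392.52 × (79.3/100)
        = 22392.52 × 0.793 = 17757.2684

17757.3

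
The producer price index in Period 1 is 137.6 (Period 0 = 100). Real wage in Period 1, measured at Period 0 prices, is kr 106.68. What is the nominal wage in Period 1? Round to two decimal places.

Nominal = Real × (Index/100) = 106.68 × (137.6/100)
        = 106.68 × 1.376 = 146.7917

146.79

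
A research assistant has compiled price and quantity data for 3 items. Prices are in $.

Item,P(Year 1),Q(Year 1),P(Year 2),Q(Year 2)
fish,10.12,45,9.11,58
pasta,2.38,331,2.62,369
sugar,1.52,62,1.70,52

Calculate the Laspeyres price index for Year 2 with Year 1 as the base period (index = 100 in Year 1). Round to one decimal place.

Laspeyres price index uses base-period quantities as weights.
ΣP(Year 2)·Q(Year 1) = 9.11×45 + 2.62×331 + 1.70×62 = 409.95 + 867.22 + 105.4 = 1382.57
ΣP(Year 1)·Q(Year 1) = 10.12×45 + 2.38×331 + 1.52×62 = 455.4 + 787.78 + 94.24 = 1337.42
Index = 1382.57 / 1337.42 × 100 = 103.3759

103.4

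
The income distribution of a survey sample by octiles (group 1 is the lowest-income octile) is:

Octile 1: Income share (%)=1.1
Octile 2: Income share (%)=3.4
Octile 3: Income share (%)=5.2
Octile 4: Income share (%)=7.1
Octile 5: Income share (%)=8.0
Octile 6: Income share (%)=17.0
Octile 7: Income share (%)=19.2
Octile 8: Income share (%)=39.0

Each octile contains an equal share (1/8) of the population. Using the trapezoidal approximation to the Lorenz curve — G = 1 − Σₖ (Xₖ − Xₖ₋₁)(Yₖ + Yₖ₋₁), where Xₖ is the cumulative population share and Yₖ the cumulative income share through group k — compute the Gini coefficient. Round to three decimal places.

Cumulative income shares Yₖ: 0.0110, 0.0450, 0.0970, 0.1680, 0.2480, 0.4180, 0.6100, 1.0000
Σ (Xₖ−Xₖ₋₁)(Yₖ+Yₖ₋₁) = (1/8)(0.0110+0.0000) + (1/8)(0.0450+0.0110) + (1/8)(0.0970+0.0450) + (1/8)(0.1680+0.0970) + (1/8)(0.2480+0.1680) + (1/8)(0.4180+0.2480) + (1/8)(0.6100+0.4180) + (1/8)(1.0000+0.6100)
  = 0.0014 + 0.0070 + 0.0178 + 0.0331 + 0.0520 + 0.0833 + 0.1285 + 0.2013 = 0.5242
G = 1 − 0.5242 = 0.4758

0.476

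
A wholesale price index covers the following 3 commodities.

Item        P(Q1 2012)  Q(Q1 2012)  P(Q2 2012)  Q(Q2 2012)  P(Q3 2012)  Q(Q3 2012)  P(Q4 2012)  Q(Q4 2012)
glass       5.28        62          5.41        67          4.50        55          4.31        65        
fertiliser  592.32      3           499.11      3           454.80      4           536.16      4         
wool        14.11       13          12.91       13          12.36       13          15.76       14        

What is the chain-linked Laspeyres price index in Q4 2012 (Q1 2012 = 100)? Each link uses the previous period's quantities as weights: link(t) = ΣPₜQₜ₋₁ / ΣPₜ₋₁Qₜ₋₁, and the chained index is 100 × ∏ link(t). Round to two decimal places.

91.48

Link Q1 2012→Q2 2012:
ΣP(Q2 2012)Q(Q1 2012) = 5.41×62 + 499.11×3 + 12.91×13 = 335.42 + 1497.33 + 167.83 = 2000.58
ΣP(Q1 2012)Q(Q1 2012) = 5.28×62 + 592.32×3 + 14.11×13 = 327.36 + 1776.96 + 183.43 = 2287.75
link = 2000.58/2287.75 = 0.874475
Link Q2 2012→Q3 2012:
ΣP(Q3 2012)Q(Q2 2012) = 4.50×67 + 454.80×3 + 12.36×13 = 301.5 + 1364.4 + 160.68 = 1826.58
ΣP(Q2 2012)Q(Q2 2012) = 5.41×67 + 499.11×3 + 12.91×13 = 362.47 + 1497.33 + 167.83 = 2027.63
link = 1826.58/2027.63 = 0.900845
Link Q3 2012→Q4 2012:
ΣP(Q4 2012)Q(Q3 2012) = 4.31×55 + 536.16×4 + 15.76×13 = 237.05 + 2144.64 + 204.88 = 2586.57
ΣP(Q3 2012)Q(Q3 2012) = 4.50×55 + 454.80×4 + 12.36×13 = 247.5 + 1819.2 + 160.68 = 2227.38
link = 2586.57/2227.38 = 1.161261
Chained index = 100 × 0.874475 × 0.900845 × 1.161261 = 91.4802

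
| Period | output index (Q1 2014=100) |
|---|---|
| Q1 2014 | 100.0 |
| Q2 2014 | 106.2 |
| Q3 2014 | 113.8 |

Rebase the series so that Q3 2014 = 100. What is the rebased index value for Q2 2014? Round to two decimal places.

93.32

Rebased(Q2 2014) = 106.2 / 113.8 × 100 = 93.3216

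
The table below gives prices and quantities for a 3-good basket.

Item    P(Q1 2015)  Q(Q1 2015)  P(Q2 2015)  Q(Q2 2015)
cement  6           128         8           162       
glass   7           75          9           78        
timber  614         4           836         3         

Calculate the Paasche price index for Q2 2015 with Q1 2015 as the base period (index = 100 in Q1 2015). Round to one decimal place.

Paasche price index uses current-period quantities as weights.
ΣP(Q2 2015)·Q(Q2 2015) = 8×162 + 9×78 + 836×3 = 1296 + 702 + 2508 = 4506
ΣP(Q1 2015)·Q(Q2 2015) = 6×162 + 7×78 + 614×3 = 972 + 546 + 1842 = 3360
Index = 4506 / 3360 × 100 = 134.1071

134.1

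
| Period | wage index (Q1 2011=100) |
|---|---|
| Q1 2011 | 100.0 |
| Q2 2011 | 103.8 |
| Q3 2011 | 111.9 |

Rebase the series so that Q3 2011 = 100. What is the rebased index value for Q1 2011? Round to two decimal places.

Rebased(Q1 2011) = 100.0 / 111.9 × 100 = 89.3655

89.37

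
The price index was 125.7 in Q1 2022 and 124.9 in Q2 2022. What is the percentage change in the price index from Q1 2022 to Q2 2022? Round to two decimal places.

-0.64%

Change = (124.9 − 125.7) / 125.7 × 100
       = -0.8 / 125.7 × 100 = -0.6364%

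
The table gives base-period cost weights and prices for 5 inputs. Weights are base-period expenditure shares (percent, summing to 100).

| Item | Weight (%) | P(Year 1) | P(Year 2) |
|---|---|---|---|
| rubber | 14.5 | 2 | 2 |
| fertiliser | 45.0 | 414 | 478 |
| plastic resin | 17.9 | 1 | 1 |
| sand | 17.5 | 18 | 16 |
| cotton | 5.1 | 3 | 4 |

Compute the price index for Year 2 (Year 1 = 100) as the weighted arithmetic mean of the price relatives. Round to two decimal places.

106.71

rubber: 14.5 × (2/2) = 14.5 × 1.000000 = 14.5000
fertiliser: 45.0 × (478/414) = 45.0 × 1.154589 = 51.9565
plastic resin: 17.9 × (1/1) = 17.9 × 1.000000 = 17.9000
sand: 17.5 × (16/18) = 17.5 × 0.888889 = 15.5556
cotton: 5.1 × (4/3) = 5.1 × 1.333333 = 6.8000
Index = Σ wᵢ·(p₁ᵢ/p₀ᵢ) = 14.5000 + 51.9565 + 17.9000 + 15.5556 + 6.8000 = 106.7121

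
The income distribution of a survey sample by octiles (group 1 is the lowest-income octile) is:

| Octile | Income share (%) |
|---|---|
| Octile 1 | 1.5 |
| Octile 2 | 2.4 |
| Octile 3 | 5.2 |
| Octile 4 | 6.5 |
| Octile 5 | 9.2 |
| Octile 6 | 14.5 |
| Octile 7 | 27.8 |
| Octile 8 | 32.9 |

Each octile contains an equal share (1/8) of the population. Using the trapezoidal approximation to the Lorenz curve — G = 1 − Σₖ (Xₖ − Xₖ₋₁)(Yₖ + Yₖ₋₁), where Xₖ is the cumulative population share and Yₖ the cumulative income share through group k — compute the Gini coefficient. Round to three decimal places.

0.472

Cumulative income shares Yₖ: 0.0150, 0.0390, 0.0910, 0.1560, 0.2480, 0.3930, 0.6710, 1.0000
Σ (Xₖ−Xₖ₋₁)(Yₖ+Yₖ₋₁) = (1/8)(0.0150+0.0000) + (1/8)(0.0390+0.0150) + (1/8)(0.0910+0.0390) + (1/8)(0.1560+0.0910) + (1/8)(0.2480+0.1560) + (1/8)(0.3930+0.2480) + (1/8)(0.6710+0.3930) + (1/8)(1.0000+0.6710)
  = 0.0019 + 0.0067 + 0.0163 + 0.0309 + 0.0505 + 0.0801 + 0.1330 + 0.2089 = 0.5282
G = 1 − 0.5282 = 0.4718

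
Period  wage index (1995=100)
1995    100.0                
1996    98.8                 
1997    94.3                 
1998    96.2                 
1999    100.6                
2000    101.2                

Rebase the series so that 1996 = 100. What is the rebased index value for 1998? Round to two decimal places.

97.37

Rebased(1998) = 96.2 / 98.8 × 100 = 97.3684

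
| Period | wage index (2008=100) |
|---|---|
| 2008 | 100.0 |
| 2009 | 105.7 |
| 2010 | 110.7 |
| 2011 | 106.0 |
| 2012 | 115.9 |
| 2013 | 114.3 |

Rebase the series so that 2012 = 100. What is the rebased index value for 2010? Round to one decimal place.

95.5

Rebased(2010) = 110.7 / 115.9 × 100 = 95.5134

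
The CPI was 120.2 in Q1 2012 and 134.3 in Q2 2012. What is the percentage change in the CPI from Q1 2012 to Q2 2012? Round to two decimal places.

11.73%

Change = (134.3 − 120.2) / 120.2 × 100
       = 14.1 / 120.2 × 100 = 11.7304%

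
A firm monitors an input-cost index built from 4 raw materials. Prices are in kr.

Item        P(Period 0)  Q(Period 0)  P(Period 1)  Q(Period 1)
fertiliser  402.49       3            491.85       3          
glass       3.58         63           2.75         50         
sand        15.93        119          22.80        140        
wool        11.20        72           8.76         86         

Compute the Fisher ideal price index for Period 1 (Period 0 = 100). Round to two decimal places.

121.05

Laspeyres component (base-period weights):
ΣP(Period 1)Q(Period 0) = 491.85×3 + 2.75×63 + 22.80×119 + 8.76×72 = 1475.55 + 173.25 + 2713.2 + 630.72 = 4992.72
ΣP(Period 0)Q(Period 0) = 402.49×3 + 3.58×63 + 15.93×119 + 11.20×72 = 1207.47 + 225.54 + 1895.67 + 806.4 = 4135.08
L = 4992.72 / 4135.08 × 100 = 120.7406
Paasche component (current-period weights):
ΣP(Period 1)Q(Period 1) = 491.85×3 + 2.75×50 + 22.80×140 + 8.76×86 = 1475.55 + 137.5 + 3192 + 753.36 = 5558.41
ΣP(Period 0)Q(Period 1) = 402.49×3 + 3.58×50 + 15.93×140 + 11.20×86 = 1207.47 + 179 + 2230.2 + 963.2 = 4579.87
P = 5558.41 / 4579.87 × 100 = 121.3661
Fisher = √(L × P) = √(120.7406 × 121.3661) = 121.0529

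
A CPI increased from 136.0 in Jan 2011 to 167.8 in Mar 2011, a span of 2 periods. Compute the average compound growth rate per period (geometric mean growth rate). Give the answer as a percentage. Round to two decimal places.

Growth factor = (167.8/136.0)^(1/2) = (1.233824)^(1/2) = 1.110776
Growth rate = 1.110776 − 1 = 0.110776 = 11.0776%

11.08%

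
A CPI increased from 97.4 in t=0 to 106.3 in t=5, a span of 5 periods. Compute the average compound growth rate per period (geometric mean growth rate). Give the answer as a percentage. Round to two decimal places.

Growth factor = (106.3/97.4)^(1/5) = (1.091376)^(1/5) = 1.017642
Growth rate = 1.017642 − 1 = 0.017642 = 1.7642%

1.76%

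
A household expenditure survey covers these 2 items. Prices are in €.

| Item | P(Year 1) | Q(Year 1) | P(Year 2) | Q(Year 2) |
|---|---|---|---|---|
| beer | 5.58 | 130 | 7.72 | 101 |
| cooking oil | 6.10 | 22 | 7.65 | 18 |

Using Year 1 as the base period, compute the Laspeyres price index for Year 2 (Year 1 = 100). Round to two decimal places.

136.33

Laspeyres price index uses base-period quantities as weights.
ΣP(Year 2)·Q(Year 1) = 7.72×130 + 7.65×22 = 1003.6 + 168.3 = 1171.9
ΣP(Year 1)·Q(Year 1) = 5.58×130 + 6.10×22 = 725.4 + 134.2 = 859.6
Index = 1171.9 / 859.6 × 100 = 136.3309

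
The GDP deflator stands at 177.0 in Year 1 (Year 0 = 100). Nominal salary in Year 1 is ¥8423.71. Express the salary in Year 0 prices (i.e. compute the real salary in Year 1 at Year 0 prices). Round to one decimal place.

4759.2

Real = Nominal ÷ (Index/100) = 8423.71 ÷ (177.0/100)
     = 8423.71 ÷ 1.770 = 4759.1582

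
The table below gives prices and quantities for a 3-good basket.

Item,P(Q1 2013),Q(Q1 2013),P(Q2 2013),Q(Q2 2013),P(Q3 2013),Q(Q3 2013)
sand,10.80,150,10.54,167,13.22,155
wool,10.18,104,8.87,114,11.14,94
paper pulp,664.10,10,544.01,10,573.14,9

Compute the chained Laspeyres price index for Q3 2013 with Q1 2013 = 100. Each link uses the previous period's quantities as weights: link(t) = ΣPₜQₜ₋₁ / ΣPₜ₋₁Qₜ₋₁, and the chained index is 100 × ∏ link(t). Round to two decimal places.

95.59

Link Q1 2013→Q2 2013:
ΣP(Q2 2013)Q(Q1 2013) = 10.54×150 + 8.87×104 + 544.01×10 = 1581 + 922.48 + 5440.1 = 7943.58
ΣP(Q1 2013)Q(Q1 2013) = 10.80×150 + 10.18×104 + 664.10×10 = 1620 + 1058.72 + 6641 = 9319.72
link = 7943.58/9319.72 = 0.852341
Link Q2 2013→Q3 2013:
ΣP(Q3 2013)Q(Q2 2013) = 13.22×167 + 11.14×114 + 573.14×10 = 2207.74 + 1269.96 + 5731.4 = 9209.1
ΣP(Q2 2013)Q(Q2 2013) = 10.54×167 + 8.87×114 + 544.01×10 = 1760.18 + 1011.18 + 5440.1 = 8211.46
link = 9209.1/8211.46 = 1.121494
Chained index = 100 × 0.852341 × 1.121494 = 95.5895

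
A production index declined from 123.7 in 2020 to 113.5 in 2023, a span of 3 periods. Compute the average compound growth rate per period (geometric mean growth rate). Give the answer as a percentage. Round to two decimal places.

-2.83%

Growth factor = (113.5/123.7)^(1/3) = (0.917542)^(1/3) = 0.971722
Growth rate = 0.971722 − 1 = -0.028278 = -2.8278%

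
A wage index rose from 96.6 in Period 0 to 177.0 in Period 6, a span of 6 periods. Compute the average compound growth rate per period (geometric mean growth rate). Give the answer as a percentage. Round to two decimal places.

Growth factor = (177.0/96.6)^(1/6) = (1.832298)^(1/6) = 1.106198
Growth rate = 1.106198 − 1 = 0.106198 = 10.6198%

10.62%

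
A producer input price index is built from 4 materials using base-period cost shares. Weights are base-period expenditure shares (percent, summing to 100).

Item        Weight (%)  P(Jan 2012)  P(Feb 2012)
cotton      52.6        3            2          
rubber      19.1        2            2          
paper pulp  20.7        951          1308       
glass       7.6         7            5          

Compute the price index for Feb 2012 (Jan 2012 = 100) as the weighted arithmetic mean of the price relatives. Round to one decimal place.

cotton: 52.6 × (2/3) = 52.6 × 0.666667 = 35.0667
rubber: 19.1 × (2/2) = 19.1 × 1.000000 = 19.1000
paper pulp: 20.7 × (1308/951) = 20.7 × 1.375394 = 28.4707
glass: 7.6 × (5/7) = 7.6 × 0.714286 = 5.4286
Index = Σ wᵢ·(p₁ᵢ/p₀ᵢ) = 35.0667 + 19.1000 + 28.4707 + 5.4286 = 88.0659

88.1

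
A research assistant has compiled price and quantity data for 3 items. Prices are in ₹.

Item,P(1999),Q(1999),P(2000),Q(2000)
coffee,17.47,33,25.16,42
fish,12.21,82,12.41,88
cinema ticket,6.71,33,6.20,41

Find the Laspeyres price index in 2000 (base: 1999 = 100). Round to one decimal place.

114.1

Laspeyres price index uses base-period quantities as weights.
ΣP(2000)·Q(1999) = 25.16×33 + 12.41×82 + 6.20×33 = 830.28 + 1017.62 + 204.6 = 2052.5
ΣP(1999)·Q(1999) = 17.47×33 + 12.21×82 + 6.71×33 = 576.51 + 1001.22 + 221.43 = 1799.16
Index = 2052.5 / 1799.16 × 100 = 114.0810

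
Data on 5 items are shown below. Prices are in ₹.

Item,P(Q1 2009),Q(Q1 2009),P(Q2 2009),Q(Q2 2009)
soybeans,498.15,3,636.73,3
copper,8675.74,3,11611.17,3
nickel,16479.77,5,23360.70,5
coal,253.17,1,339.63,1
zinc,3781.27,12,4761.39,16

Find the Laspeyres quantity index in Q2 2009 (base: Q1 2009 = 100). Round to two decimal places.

109.72

Laspeyres quantity index uses base-period prices as weights.
ΣP(Q1 2009)·Q(Q2 2009) = 498.15×3 + 8675.74×3 + 16479.77×5 + 253.17×1 + 3781.27×16 = 1494.45 + 26027.22 + 82398.85 + 253.17 + 60500.32 = 170674.01
ΣP(Q1 2009)·Q(Q1 2009) = 498.15×3 + 8675.74×3 + 16479.77×5 + 253.17×1 + 3781.27×12 = 1494.45 + 26027.22 + 82398.85 + 253.17 + 45375.24 = 155548.93
Index = 170674.01 / 155548.93 × 100 = 109.7237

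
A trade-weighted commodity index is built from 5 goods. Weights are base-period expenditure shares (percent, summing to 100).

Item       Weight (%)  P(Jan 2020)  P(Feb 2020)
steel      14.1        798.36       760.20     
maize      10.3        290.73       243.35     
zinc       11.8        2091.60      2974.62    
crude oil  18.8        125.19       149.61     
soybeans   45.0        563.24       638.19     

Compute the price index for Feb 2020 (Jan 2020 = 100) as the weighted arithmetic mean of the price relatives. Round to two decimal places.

112.28

steel: 14.1 × (760.20/798.36) = 14.1 × 0.952202 = 13.4260
maize: 10.3 × (243.35/290.73) = 10.3 × 0.837031 = 8.6214
zinc: 11.8 × (2974.62/2091.60) = 11.8 × 1.422174 = 16.7817
crude oil: 18.8 × (149.61/125.19) = 18.8 × 1.195064 = 22.4672
soybeans: 45.0 × (638.19/563.24) = 45.0 × 1.133069 = 50.9881
Index = Σ wᵢ·(p₁ᵢ/p₀ᵢ) = 13.4260 + 8.6214 + 16.7817 + 22.4672 + 50.9881 = 112.2844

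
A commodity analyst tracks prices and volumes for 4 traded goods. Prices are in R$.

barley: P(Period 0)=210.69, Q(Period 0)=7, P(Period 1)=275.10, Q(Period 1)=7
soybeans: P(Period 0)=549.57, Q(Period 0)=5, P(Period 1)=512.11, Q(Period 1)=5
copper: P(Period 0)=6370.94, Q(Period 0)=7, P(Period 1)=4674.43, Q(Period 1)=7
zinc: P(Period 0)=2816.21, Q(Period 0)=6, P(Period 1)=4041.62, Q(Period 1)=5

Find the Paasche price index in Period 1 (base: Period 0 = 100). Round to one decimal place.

Paasche price index uses current-period quantities as weights.
ΣP(Period 1)·Q(Period 1) = 275.10×7 + 512.11×5 + 4674.43×7 + 4041.62×5 = 1925.7 + 2560.55 + 32721.01 + 20208.1 = 57415.36
ΣP(Period 0)·Q(Period 1) = 210.69×7 + 549.57×5 + 6370.94×7 + 2816.21×5 = 1474.83 + 2747.85 + 44596.58 + 14081.05 = 62900.31
Index = 57415.36 / 62900.31 × 100 = 91.2799

91.3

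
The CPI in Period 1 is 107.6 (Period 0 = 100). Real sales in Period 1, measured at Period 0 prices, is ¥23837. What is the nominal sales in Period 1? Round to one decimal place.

25648.6

Nominal = Real × (Index/100) = 23837 × (107.6/100)
        = 23837 × 1.076 = 25648.6120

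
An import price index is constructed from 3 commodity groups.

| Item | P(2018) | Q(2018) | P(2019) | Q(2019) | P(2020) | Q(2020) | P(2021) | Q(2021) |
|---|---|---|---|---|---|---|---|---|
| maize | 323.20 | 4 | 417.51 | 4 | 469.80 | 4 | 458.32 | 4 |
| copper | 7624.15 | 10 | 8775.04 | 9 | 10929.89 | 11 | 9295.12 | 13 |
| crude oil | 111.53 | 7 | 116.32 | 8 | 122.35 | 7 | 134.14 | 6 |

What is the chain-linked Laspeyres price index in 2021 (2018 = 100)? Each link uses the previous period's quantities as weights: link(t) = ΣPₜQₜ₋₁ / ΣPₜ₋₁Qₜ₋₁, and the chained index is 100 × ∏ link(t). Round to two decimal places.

122.11

Link 2018→2019:
ΣP(2019)Q(2018) = 417.51×4 + 8775.04×10 + 116.32×7 = 1670.04 + 87750.4 + 814.24 = 90234.68
ΣP(2018)Q(2018) = 323.20×4 + 7624.15×10 + 111.53×7 = 1292.8 + 76241.5 + 780.71 = 78315.01
link = 90234.68/78315.01 = 1.152202
Link 2019→2020:
ΣP(2020)Q(2019) = 469.80×4 + 10929.89×9 + 122.35×8 = 1879.2 + 98369.01 + 978.8 = 101227.01
ΣP(2019)Q(2019) = 417.51×4 + 8775.04×9 + 116.32×8 = 1670.04 + 78975.36 + 930.56 = 81575.96
link = 101227.01/81575.96 = 1.240893
Link 2020→2021:
ΣP(2021)Q(2020) = 458.32×4 + 9295.12×11 + 134.14×7 = 1833.28 + 102246.32 + 938.98 = 105018.58
ΣP(2020)Q(2020) = 469.80×4 + 10929.89×11 + 122.35×7 = 1879.2 + 120228.79 + 856.45 = 122964.44
link = 105018.58/122964.44 = 0.854057
Chained index = 100 × 1.152202 × 1.240893 × 0.854057 = 122.1095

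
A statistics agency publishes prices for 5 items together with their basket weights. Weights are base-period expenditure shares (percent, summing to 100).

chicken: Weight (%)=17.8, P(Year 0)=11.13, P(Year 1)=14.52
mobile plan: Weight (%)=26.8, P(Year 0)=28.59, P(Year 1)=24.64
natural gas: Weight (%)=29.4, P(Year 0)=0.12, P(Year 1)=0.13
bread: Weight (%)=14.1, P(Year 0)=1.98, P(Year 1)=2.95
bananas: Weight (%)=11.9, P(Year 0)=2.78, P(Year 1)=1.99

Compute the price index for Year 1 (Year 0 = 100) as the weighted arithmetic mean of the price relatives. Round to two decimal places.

chicken: 17.8 × (14.52/11.13) = 17.8 × 1.304582 = 23.2216
mobile plan: 26.8 × (24.64/28.59) = 26.8 × 0.861840 = 23.0973
natural gas: 29.4 × (0.13/0.12) = 29.4 × 1.083333 = 31.8500
bread: 14.1 × (2.95/1.98) = 14.1 × 1.489899 = 21.0076
bananas: 11.9 × (1.99/2.78) = 11.9 × 0.715827 = 8.5183
Index = Σ wᵢ·(p₁ᵢ/p₀ᵢ) = 23.2216 + 23.0973 + 31.8500 + 21.0076 + 8.5183 = 107.6948

107.69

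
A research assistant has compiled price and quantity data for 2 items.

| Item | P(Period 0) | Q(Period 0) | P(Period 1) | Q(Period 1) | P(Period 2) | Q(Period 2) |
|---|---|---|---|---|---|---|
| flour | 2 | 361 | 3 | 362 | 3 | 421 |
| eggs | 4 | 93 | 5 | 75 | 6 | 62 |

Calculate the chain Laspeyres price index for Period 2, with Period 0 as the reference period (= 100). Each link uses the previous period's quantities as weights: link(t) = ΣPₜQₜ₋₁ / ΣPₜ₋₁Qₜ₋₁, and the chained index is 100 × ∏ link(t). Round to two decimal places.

148.76

Link Period 0→Period 1:
ΣP(Period 1)Q(Period 0) = 3×361 + 5×93 = 1083 + 465 = 1548
ΣP(Period 0)Q(Period 0) = 2×361 + 4×93 = 722 + 372 = 1094
link = 1548/1094 = 1.414991
Link Period 1→Period 2:
ΣP(Period 2)Q(Period 1) = 3×362 + 6×75 = 1086 + 450 = 1536
ΣP(Period 1)Q(Period 1) = 3×362 + 5×75 = 1086 + 375 = 1461
link = 1536/1461 = 1.051335
Chained index = 100 × 1.414991 × 1.051335 = 148.7629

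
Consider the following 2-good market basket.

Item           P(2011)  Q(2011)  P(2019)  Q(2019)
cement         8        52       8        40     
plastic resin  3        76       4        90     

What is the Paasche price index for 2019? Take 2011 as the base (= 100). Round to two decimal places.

Paasche price index uses current-period quantities as weights.
ΣP(2019)·Q(2019) = 8×40 + 4×90 = 320 + 360 = 680
ΣP(2011)·Q(2019) = 8×40 + 3×90 = 320 + 270 = 590
Index = 680 / 590 × 100 = 115.2542

115.25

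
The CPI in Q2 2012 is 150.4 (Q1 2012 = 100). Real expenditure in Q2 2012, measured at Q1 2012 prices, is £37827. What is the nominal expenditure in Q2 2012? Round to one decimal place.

56891.8

Nominal = Real × (Index/100) = 37827 × (150.4/100)
        = 37827 × 1.504 = 56891.8080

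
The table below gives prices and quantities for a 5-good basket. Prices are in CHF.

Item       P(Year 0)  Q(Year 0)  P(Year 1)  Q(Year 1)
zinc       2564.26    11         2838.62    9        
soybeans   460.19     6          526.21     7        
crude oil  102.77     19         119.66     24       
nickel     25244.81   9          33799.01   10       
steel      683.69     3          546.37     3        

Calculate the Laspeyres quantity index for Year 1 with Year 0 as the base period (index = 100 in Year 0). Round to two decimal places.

Laspeyres quantity index uses base-period prices as weights.
ΣP(Year 0)·Q(Year 1) = 2564.26×9 + 460.19×7 + 102.77×24 + 25244.81×10 + 683.69×3 = 23078.34 + 3221.33 + 2466.48 + 252448.1 + 2051.07 = 283265.32
ΣP(Year 0)·Q(Year 0) = 2564.26×11 + 460.19×6 + 102.77×19 + 25244.81×9 + 683.69×3 = 28206.86 + 2761.14 + 1952.63 + 227203.29 + 2051.07 = 262174.99
Index = 283265.32 / 262174.99 × 100 = 108.0444

108.04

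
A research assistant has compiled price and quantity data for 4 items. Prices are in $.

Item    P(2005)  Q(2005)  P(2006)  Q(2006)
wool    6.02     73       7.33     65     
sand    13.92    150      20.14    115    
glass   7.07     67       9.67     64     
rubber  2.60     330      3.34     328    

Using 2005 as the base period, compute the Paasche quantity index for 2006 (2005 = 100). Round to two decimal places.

Paasche quantity index uses current-period prices as weights.
ΣP(2006)·Q(2006) = 7.33×65 + 20.14×115 + 9.67×64 + 3.34×328 = 476.45 + 2316.1 + 618.88 + 1095.52 = 4506.95
ΣP(2006)·Q(2005) = 7.33×73 + 20.14×150 + 9.67×67 + 3.34×330 = 535.09 + 3021 + 647.89 + 1102.2 = 5306.18
Index = 4506.95 / 5306.18 × 100 = 84.9378

84.94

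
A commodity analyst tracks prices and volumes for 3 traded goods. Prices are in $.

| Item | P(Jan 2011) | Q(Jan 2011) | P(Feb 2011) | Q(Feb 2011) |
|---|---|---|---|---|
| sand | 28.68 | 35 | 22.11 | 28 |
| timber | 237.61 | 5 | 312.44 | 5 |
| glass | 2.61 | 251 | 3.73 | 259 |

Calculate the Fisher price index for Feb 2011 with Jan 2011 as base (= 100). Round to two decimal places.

116.46

Laspeyres component (base-period weights):
ΣP(Feb 2011)Q(Jan 2011) = 22.11×35 + 312.44×5 + 3.73×251 = 773.85 + 1562.2 + 936.23 = 3272.28
ΣP(Jan 2011)Q(Jan 2011) = 28.68×35 + 237.61×5 + 2.61×251 = 1003.8 + 1188.05 + 655.11 = 2846.96
L = 3272.28 / 2846.96 × 100 = 114.9394
Paasche component (current-period weights):
ΣP(Feb 2011)Q(Feb 2011) = 22.11×28 + 312.44×5 + 3.73×259 = 619.08 + 1562.2 + 966.07 = 3147.35
ΣP(Jan 2011)Q(Feb 2011) = 28.68×28 + 237.61×5 + 2.61×259 = 803.04 + 1188.05 + 675.99 = 2667.08
P = 3147.35 / 2667.08 × 100 = 118.0073
Fisher = √(L × P) = √(114.9394 × 118.0073) = 116.4633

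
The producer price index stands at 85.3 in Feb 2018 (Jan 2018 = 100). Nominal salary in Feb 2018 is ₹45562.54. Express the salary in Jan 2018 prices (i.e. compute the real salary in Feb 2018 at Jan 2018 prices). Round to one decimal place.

53414.5

Real = Nominal ÷ (Index/100) = 45562.54 ÷ (85.3/100)
     = 45562.54 ÷ 0.853 = 53414.4666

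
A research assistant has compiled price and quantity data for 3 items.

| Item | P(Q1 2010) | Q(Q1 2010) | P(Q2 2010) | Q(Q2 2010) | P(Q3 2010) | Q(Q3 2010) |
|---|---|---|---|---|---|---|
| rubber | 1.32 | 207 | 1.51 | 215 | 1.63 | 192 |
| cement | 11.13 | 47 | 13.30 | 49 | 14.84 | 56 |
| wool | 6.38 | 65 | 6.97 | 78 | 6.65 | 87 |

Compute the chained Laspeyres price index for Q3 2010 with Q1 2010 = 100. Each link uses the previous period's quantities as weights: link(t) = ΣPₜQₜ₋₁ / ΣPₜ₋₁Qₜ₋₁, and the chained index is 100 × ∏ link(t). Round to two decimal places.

Link Q1 2010→Q2 2010:
ΣP(Q2 2010)Q(Q1 2010) = 1.51×207 + 13.30×47 + 6.97×65 = 312.57 + 625.1 + 453.05 = 1390.72
ΣP(Q1 2010)Q(Q1 2010) = 1.32×207 + 11.13×47 + 6.38×65 = 273.24 + 523.11 + 414.7 = 1211.05
link = 1390.72/1211.05 = 1.148359
Link Q2 2010→Q3 2010:
ΣP(Q3 2010)Q(Q2 2010) = 1.63×215 + 14.84×49 + 6.65×78 = 350.45 + 727.16 + 518.7 = 1596.31
ΣP(Q2 2010)Q(Q2 2010) = 1.51×215 + 13.30×49 + 6.97×78 = 324.65 + 651.7 + 543.66 = 1520.01
link = 1596.31/1520.01 = 1.050197
Chained index = 100 × 1.148359 × 1.050197 = 120.6003

120.60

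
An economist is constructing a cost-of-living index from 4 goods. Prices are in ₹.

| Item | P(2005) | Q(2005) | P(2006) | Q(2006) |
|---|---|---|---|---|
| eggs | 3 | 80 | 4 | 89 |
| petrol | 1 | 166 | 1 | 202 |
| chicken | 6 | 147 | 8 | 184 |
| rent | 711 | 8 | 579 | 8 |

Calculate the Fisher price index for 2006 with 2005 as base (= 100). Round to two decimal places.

90.98

Laspeyres component (base-period weights):
ΣP(2006)Q(2005) = 4×80 + 1×166 + 8×147 + 579×8 = 320 + 166 + 1176 + 4632 = 6294
ΣP(2005)Q(2005) = 3×80 + 1×166 + 6×147 + 711×8 = 240 + 166 + 882 + 5688 = 6976
L = 6294 / 6976 × 100 = 90.2236
Paasche component (current-period weights):
ΣP(2006)Q(2006) = 4×89 + 1×202 + 8×184 + 579×8 = 356 + 202 + 1472 + 4632 = 6662
ΣP(2005)Q(2006) = 3×89 + 1×202 + 6×184 + 711×8 = 267 + 202 + 1104 + 5688 = 7261
P = 6662 / 7261 × 100 = 91.7504
Fisher = √(L × P) = √(90.2236 × 91.7504) = 90.9838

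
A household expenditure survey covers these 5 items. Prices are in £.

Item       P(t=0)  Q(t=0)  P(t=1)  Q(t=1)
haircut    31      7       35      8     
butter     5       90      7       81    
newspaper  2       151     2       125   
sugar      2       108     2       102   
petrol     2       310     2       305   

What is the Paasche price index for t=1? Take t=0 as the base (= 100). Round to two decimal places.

111.30

Paasche price index uses current-period quantities as weights.
ΣP(t=1)·Q(t=1) = 35×8 + 7×81 + 2×125 + 2×102 + 2×305 = 280 + 567 + 250 + 204 + 610 = 1911
ΣP(t=0)·Q(t=1) = 31×8 + 5×81 + 2×125 + 2×102 + 2×305 = 248 + 405 + 250 + 204 + 610 = 1717
Index = 1911 / 1717 × 100 = 111.2988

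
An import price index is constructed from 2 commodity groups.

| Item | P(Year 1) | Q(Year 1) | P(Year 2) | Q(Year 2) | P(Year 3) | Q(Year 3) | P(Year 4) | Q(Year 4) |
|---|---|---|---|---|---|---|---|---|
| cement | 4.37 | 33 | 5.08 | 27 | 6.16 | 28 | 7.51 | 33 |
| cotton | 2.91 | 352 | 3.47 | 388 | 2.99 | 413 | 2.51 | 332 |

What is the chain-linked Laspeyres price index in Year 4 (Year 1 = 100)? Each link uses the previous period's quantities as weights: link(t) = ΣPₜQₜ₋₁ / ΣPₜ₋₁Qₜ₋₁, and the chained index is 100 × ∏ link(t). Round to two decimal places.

94.17

Link Year 1→Year 2:
ΣP(Year 2)Q(Year 1) = 5.08×33 + 3.47×352 = 167.64 + 1221.44 = 1389.08
ΣP(Year 1)Q(Year 1) = 4.37×33 + 2.91×352 = 144.21 + 1024.32 = 1168.53
link = 1389.08/1168.53 = 1.188741
Link Year 2→Year 3:
ΣP(Year 3)Q(Year 2) = 6.16×27 + 2.99×388 = 166.32 + 1160.12 = 1326.44
ΣP(Year 2)Q(Year 2) = 5.08×27 + 3.47×388 = 137.16 + 1346.36 = 1483.52
link = 1326.44/1483.52 = 0.894117
Link Year 3→Year 4:
ΣP(Year 4)Q(Year 3) = 7.51×28 + 2.51×413 = 210.28 + 1036.63 = 1246.91
ΣP(Year 3)Q(Year 3) = 6.16×28 + 2.99×413 = 172.48 + 1234.87 = 1407.35
link = 1246.91/1407.35 = 0.885999
Chained index = 100 × 1.188741 × 0.894117 × 0.885999 = 94.1704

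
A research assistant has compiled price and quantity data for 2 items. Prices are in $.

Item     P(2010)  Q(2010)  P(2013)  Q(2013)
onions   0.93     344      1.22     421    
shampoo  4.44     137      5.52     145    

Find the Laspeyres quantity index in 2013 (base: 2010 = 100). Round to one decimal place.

111.5

Laspeyres quantity index uses base-period prices as weights.
ΣP(2010)·Q(2013) = 0.93×421 + 4.44×145 = 391.53 + 643.8 = 1035.33
ΣP(2010)·Q(2010) = 0.93×344 + 4.44×137 = 319.92 + 608.28 = 928.2
Index = 1035.33 / 928.2 × 100 = 111.5417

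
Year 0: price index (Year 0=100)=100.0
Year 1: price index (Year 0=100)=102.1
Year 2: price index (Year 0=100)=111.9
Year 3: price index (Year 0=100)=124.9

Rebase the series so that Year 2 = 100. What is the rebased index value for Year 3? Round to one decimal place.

111.6

Rebased(Year 3) = 124.9 / 111.9 × 100 = 111.6175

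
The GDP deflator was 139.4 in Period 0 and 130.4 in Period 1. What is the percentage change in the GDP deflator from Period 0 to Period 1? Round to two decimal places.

-6.46%

Change = (130.4 − 139.4) / 139.4 × 100
       = -9.0 / 139.4 × 100 = -6.4562%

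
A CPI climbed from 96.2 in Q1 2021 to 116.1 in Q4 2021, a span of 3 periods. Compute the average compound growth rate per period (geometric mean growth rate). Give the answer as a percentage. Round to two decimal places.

6.47%

Growth factor = (116.1/96.2)^(1/3) = (1.206861)^(1/3) = 1.064680
Growth rate = 1.064680 − 1 = 0.064680 = 6.4680%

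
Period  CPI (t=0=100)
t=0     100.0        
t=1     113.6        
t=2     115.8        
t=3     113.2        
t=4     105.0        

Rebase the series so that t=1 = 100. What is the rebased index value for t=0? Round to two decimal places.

Rebased(t=0) = 100.0 / 113.6 × 100 = 88.0282

88.03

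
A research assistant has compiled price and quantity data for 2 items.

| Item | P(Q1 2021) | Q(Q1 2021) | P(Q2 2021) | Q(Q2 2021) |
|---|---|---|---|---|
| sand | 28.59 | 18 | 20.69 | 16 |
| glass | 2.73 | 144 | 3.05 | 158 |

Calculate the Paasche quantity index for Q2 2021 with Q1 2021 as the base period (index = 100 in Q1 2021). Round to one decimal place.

Paasche quantity index uses current-period prices as weights.
ΣP(Q2 2021)·Q(Q2 2021) = 20.69×16 + 3.05×158 = 331.04 + 481.9 = 812.94
ΣP(Q2 2021)·Q(Q1 2021) = 20.69×18 + 3.05×144 = 372.42 + 439.2 = 811.62
Index = 812.94 / 811.62 × 100 = 100.1626

100.2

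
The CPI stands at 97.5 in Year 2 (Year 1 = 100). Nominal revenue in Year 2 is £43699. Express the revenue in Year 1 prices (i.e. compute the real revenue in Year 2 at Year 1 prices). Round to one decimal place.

44819.5

Real = Nominal ÷ (Index/100) = 43699 ÷ (97.5/100)
     = 43699 ÷ 0.975 = 44819.4872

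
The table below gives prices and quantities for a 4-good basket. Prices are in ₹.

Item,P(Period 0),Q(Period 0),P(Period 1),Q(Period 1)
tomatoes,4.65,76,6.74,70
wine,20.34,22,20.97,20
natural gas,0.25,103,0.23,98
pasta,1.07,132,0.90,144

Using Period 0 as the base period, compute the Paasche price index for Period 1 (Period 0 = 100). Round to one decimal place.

Paasche price index uses current-period quantities as weights.
ΣP(Period 1)·Q(Period 1) = 6.74×70 + 20.97×20 + 0.23×98 + 0.90×144 = 471.8 + 419.4 + 22.54 + 129.6 = 1043.34
ΣP(Period 0)·Q(Period 1) = 4.65×70 + 20.34×20 + 0.25×98 + 1.07×144 = 325.5 + 406.8 + 24.5 + 154.08 = 910.88
Index = 1043.34 / 910.88 × 100 = 114.5420

114.5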